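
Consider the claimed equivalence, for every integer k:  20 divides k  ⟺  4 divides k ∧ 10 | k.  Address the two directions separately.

[⇒] If 20 ∣ k, write k = 20q. Since 20 = 5·4, k = 4·(5q), so 4 ∣ k; and since 20 = 2·10, k = 10·(2q), so 10 ∣ k.

[⇐] Suppose 4 ∣ k and 10 ∣ k. Any common multiple of 4 and 10 is a multiple of their lcm; here lcm(4, 10) = 4·10/gcd(4, 10) = 40/2 = 20, so 20 ∣ k.

Both implications hold.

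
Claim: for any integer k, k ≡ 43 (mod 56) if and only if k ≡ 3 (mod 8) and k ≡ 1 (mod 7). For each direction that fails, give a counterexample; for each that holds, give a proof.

Equivalent; both directions hold.

(←) If k ≡ 3 (mod 8) and k ≡ 1 (mod 7), then by the Chinese remainder theorem k ≡ 43 (mod 56). This is exactly k ≡ 43 (mod 56).

(→) Suppose k ≡ 43 (mod 56); write k = 56j + 43. Since 8 ∣ 56, reducing mod 8 gives k ≡ 43 ≡ 3 (mod 8); since 7 ∣ 56, reducing mod 7 gives k ≡ 43 ≡ 1 (mod 7).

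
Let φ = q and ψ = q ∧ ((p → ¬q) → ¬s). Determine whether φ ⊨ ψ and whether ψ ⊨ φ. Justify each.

Only the reverse direction holds.

(→) This fails. Under s = T, q = T, p = F, the left side is true but the right side is false.

(←) Assume the antecedent. If s is true, the antecedent forces (s = T, q = T, p = T), and q holds there. If s is false, the antecedent forces (s = F, q = T, p = F) or (s = F, q = T, p = T), and q holds there. Either way q holds.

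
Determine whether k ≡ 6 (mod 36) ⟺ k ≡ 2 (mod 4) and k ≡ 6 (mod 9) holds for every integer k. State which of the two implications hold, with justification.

Equivalent; both directions hold.

(→) Suppose k ≡ 6 (mod 36); write k = 36j + 6. Since 4 ∣ 36, reducing mod 4 gives k ≡ 6 ≡ 2 (mod 4); since 9 ∣ 36, reducing mod 9 gives k ≡ 6 (mod 9).

(←) Conversely, if k ≡ 2 (mod 4) and k ≡ 6 (mod 9), then by the Chinese remainder theorem k ≡ 6 (mod 36). This is exactly k ≡ 6 (mod 36).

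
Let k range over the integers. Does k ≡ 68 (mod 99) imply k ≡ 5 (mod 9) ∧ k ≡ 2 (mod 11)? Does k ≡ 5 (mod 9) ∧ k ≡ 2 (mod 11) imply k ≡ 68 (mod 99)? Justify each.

Forward direction. Suppose k ≡ 68 (mod 99); write k = 99j + 68. Since 9 ∣ 99, reducing mod 9 gives k ≡ 68 ≡ 5 (mod 9); since 11 ∣ 99, reducing mod 11 gives k ≡ 68 ≡ 2 (mod 11).

Converse. If k ≡ 5 (mod 9) and k ≡ 2 (mod 11), then by the Chinese remainder theorem k ≡ 68 (mod 99). This is exactly k ≡ 68 (mod 99).

Both directions hold.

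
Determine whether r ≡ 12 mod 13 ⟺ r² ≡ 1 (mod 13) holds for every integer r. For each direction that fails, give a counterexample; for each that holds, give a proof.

The forward direction holds; the converse fails.

(⇒) Suppose r ≡ 12 mod 13. Write r = 13j + 12. Then (13j + 12)² = 169j² + 312j + 144 = 13(13j² + 24j + 11) + 1, so r² ≡ 1 (mod 13).

(⇐) This fails: take r = 1. Then 1² = 1 ≡ 1 (mod 13), yet 1 ≡ 1 (mod 13), not 12.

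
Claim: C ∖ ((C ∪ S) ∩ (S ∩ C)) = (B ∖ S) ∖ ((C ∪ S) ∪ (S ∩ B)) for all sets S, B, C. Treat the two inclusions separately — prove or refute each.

Neither inclusion holds.

Forward inclusion. This inclusion fails. Take S = ∅, B = ∅, C = {1}; then 1 ∈ C ∖ ((C ∪ S) ∩ (S ∩ C)) but 1 ∉ (B ∖ S) ∖ ((C ∪ S) ∪ (S ∩ B)).

Reverse inclusion. This inclusion fails. Take S = ∅, B = {1}, C = ∅; then 1 ∈ (B ∖ S) ∖ ((C ∪ S) ∪ (S ∩ B)) but 1 ∉ C ∖ ((C ∪ S) ∩ (S ∩ C)).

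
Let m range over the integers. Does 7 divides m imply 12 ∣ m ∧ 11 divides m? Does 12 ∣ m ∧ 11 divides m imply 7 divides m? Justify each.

(⇒) fails and (⇐) fails.

(→) This fails: take m = 7. Certainly 7 ∣ 7, but 12 ∤ 7.

(←) This fails: take m = 132. Both 12 ∣ 132 and 11 ∣ 132, yet 132 is not a multiple of 7 (since 132 = 18·7 + 6), so 7 ∤ 132.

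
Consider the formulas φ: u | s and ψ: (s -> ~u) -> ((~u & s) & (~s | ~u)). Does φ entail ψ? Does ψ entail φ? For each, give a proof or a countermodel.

(⇒) This fails. Under u = T, s = F, the left side is true but the right side is false.

(⇐) Assume the antecedent. If u is true, u | s reduces to true regardless of the other variables. If u is false, the antecedent forces (u = F, s = T), and u | s holds there. Either way u | s holds.

(⇒) fails; (⇐) holds.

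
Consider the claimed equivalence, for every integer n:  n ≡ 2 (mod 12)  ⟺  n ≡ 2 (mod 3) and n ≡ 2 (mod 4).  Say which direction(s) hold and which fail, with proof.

Both directions hold.

[⇒] Suppose n ≡ 2 (mod 12); write n = 12j + 2. Since 3 ∣ 12, reducing mod 3 gives n ≡ 2 (mod 3); since 4 ∣ 12, reducing mod 4 gives n ≡ 2 (mod 4).

[⇐] Conversely, if n ≡ 2 (mod 3) and n ≡ 2 (mod 4), then by the Chinese remainder theorem n ≡ 2 (mod 12). This is exactly n ≡ 2 (mod 12).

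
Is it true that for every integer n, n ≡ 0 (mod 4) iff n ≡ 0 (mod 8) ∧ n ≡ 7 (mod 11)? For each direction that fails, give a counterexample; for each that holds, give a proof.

Not equivalent: only (⇐) holds.

[⇒] This fails: n = 0 gives 0 ≡ 0 (mod 4) but 0 ≡ 0 (mod 11), so the conjunction on the right does not hold.

[⇐] Conversely, if n ≡ 0 (mod 8) and n ≡ 7 (mod 11), then by the Chinese remainder theorem n ≡ 40 (mod 88). Since 40 ≡ 0 (mod 4) and 4 ∣ 88, we get n ≡ 0 (mod 4).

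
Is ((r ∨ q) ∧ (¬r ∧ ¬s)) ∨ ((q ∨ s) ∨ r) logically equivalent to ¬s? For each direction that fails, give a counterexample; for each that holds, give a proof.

Neither direction holds.

[⇒] This fails. Under q = F, s = T, r = F, the left side is true but the right side is false.

[⇐] This fails. Under q = F, s = F, r = F, the left side is false but the right side is true.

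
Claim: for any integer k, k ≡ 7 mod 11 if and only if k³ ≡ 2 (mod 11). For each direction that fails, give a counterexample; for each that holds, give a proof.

(⇒) Suppose k ≡ 7 mod 11. Write k = 11j + 7. Then (11j + 7)³ = 1331j³ + 2541j² + 1617j + 343 = 11(121j³ + 231j² + 147j + 31) + 2, so k³ ≡ 2 (mod 11).

(⇐) Conversely, suppose k³ ≡ 2 (mod 11). The only residue r in {0, …, 10} with r³ ≡ 2 (mod 11) is r = 7, so k ≡ 7 (mod 11).

Both directions hold; the statement is true.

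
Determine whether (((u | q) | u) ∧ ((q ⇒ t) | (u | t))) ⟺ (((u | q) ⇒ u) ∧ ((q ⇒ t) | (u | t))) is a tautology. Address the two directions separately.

Both directions fail.

[⇒] This fails. Under t = T, q = T, u = F, the left side is true but the right side is false.

[⇐] This fails. Under t = F, q = F, u = F, the left side is false but the right side is true.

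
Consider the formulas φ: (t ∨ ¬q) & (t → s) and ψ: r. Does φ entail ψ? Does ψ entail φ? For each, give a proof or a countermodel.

Neither direction holds.

(→) This fails. Under s = F, q = F, t = F, r = F, the left side is true but the right side is false.

(←) This fails. Under s = F, q = T, t = F, r = T, the left side is false but the right side is true.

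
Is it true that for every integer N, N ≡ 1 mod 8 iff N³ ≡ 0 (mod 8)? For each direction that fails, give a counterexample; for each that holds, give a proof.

(→) This fails: take N = 1. Then 1 ≡ 1 (mod 8), but 1³ = 1 ≡ 1 (mod 8), not 0.

(←) This fails: take N = 0. Then 0³ = 0 ≡ 0 (mod 8), yet 0 ≡ 0 (mod 8), not 1.

Neither direction holds.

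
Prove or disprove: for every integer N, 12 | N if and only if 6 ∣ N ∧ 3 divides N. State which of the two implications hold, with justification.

[⇐] This fails: take N = 6. Both 6 ∣ 6 and 3 ∣ 6, yet 6 is not a multiple of 12 (since 6 = 0·12 + 6), so 12 ∤ 6.

[⇒] If 12 ∣ N, write N = 12q. Since 12 = 2·6, N = 6·(2q), so 6 ∣ N; and since 12 = 4·3, N = 3·(4q), so 3 ∣ N.

Not equivalent: only (⇒) holds.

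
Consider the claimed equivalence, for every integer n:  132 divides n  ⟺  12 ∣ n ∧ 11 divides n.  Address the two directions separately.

Both directions hold; the statement is true.

(⇐) Suppose 12 ∣ n and 11 ∣ n. Any common multiple of 12 and 11 is a multiple of their lcm; here gcd(12, 11) = 1, so lcm(12, 11) = 12·11 = 132, so 132 ∣ n.

(⇒) If 132 ∣ n, write n = 132q. Since 132 = 11·12, n = 12·(11q), so 12 ∣ n; and since 132 = 12·11, n = 11·(12q), so 11 ∣ n.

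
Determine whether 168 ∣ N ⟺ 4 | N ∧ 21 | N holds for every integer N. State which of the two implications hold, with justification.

Forward direction. If 168 ∣ N, write N = 168q. Since 168 = 42·4, N = 4·(42q), so 4 ∣ N; and since 168 = 8·21, N = 21·(8q), so 21 ∣ N.

Converse. This fails: take N = 84. Both 4 ∣ 84 and 21 ∣ 84, yet 84 is not a multiple of 168 (since 84 = 0·168 + 84), so 168 ∤ 84.

Not equivalent: only (⇒) holds.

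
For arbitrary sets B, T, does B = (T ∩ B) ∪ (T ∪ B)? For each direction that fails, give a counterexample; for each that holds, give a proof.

Only the forward inclusion holds.

(⊆) Let x ∈ B. Then either x ∈ B and x ∉ T; or x ∈ B ∩ T. In each case x ∈ (T ∩ B) ∪ (T ∪ B), so B ⊆ (T ∩ B) ∪ (T ∪ B).

(⊇) This inclusion fails. Take B = ∅, T = {1}; then 1 ∈ (T ∩ B) ∪ (T ∪ B) but 1 ∉ B.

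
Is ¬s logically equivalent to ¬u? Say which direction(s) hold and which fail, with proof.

Both directions fail.

(→) This fails. Under u = T, s = F, the left side is true but the right side is false.

(←) This fails. Under u = F, s = T, the left side is false but the right side is true.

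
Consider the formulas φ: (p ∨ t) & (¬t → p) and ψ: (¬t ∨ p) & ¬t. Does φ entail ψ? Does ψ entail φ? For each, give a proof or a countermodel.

Neither implication holds.

(→) This fails. Under t = T, p = F, the left side is true but the right side is false.

(←) This fails. Under t = F, p = F, the left side is false but the right side is true.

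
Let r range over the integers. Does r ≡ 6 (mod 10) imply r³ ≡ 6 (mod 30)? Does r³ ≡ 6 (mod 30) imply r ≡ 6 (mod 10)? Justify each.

(⟹) This fails: take r = 16. Then 16 ≡ 6 (mod 10), but 16³ = 4096 ≡ 16 (mod 30), not 6.

(⟸) Conversely, the residues r modulo 30 with r³ ≡ 6 (mod 30) are exactly {6}, and each is ≡ 6 (mod 10).

Only the reverse direction holds.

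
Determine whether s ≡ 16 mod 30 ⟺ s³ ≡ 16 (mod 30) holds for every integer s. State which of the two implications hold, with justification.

(⟹) Suppose s ≡ 16 mod 30. Write s = 30j + 16. Then (30j + 16)³ = 27000j³ + 43200j² + 23040j + 4096 = 30(900j³ + 1440j² + 768j + 136) + 16, so s³ ≡ 16 (mod 30).

(⟸) Conversely, suppose s³ ≡ 16 (mod 30). The only residue r in {0, …, 29} with r³ ≡ 16 (mod 30) is r = 16, so s ≡ 16 (mod 30).

Equivalent; both directions hold.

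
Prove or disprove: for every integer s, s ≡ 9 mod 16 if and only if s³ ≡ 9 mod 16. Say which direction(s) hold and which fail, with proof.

Both directions hold.

(⇒) Suppose s ≡ 9 mod 16. Write s = 16j + 9. Then (16j + 9)³ = 4096j³ + 6912j² + 3888j + 729 = 16(256j³ + 432j² + 243j + 45) + 9, so s³ ≡ 9 (mod 16).

(⇐) Conversely, suppose s³ ≡ 9 (mod 16). The only residue r in {0, …, 15} with r³ ≡ 9 (mod 16) is r = 9, so s ≡ 9 (mod 16).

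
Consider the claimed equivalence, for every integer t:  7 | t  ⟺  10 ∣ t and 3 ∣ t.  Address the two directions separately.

Neither direction holds.

Forward direction. This fails: take t = 7. Certainly 7 ∣ 7, but 10 ∤ 7.

Converse. This fails: take t = 30. Both 10 ∣ 30 and 3 ∣ 30, yet 30 is not a multiple of 7 (since 30 = 4·7 + 2), so 7 ∤ 30.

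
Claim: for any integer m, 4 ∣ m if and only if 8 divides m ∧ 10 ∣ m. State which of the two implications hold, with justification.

(⇒) fails; (⇐) holds.

(⟸) Suppose 8 ∣ m and 10 ∣ m. Any common multiple of 8 and 10 is a multiple of their lcm; here lcm(8, 10) = 8·10/gcd(8, 10) = 80/2 = 40, so 40 ∣ m. Since 4 ∣ 40, it follows that 4 ∣ m.

(⟹) This fails: take m = 4. Certainly 4 ∣ 4, but 8 ∤ 4.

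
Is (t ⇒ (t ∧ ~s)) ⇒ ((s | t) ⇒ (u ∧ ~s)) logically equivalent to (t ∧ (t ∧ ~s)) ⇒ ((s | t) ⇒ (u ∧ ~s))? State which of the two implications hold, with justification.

[⇒] Assume the antecedent. If u is true, the consequent reduces to true regardless of the other variables. If u is false, the antecedent forces (u = F, t = F, s = F) or (u = F, t = T, s = T), and the consequent holds there. Either way the consequent holds.

[⇐] This fails. Under u = F, t = F, s = T, the left side is false but the right side is true.

(⇒) holds; (⇐) fails.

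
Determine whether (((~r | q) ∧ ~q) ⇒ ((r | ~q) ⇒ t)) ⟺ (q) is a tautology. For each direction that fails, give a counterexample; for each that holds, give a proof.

Only the reverse direction holds.

(→) This fails. Under r = T, t = F, q = F, the left side is true but the right side is false.

(←) Assume the antecedent. If r is true, the consequent reduces to true regardless of the other variables. If r is false, the antecedent forces (r = F, t = F, q = T) or (r = F, t = T, q = T), and the consequent holds there. Either way the consequent holds.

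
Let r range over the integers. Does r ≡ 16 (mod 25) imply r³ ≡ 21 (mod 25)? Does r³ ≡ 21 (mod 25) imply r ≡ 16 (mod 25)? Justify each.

Both directions hold.

Forward direction. Suppose r ≡ 16 (mod 25). Write r = 25j + 16. Then (25j + 16)³ = 15625j³ + 30000j² + 19200j + 4096 = 25(625j³ + 1200j² + 768j + 163) + 21, so r³ ≡ 21 (mod 25).

Converse. Suppose r³ ≡ 21 (mod 25). The only residue r in {0, …, 24} with r³ ≡ 21 (mod 25) is r = 16, so r ≡ 16 (mod 25).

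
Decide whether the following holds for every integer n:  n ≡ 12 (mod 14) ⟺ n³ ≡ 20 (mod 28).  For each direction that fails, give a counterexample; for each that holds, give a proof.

The forward direction holds; the converse fails.

Converse. This fails: take n = 6. Then 6³ = 216 ≡ 20 (mod 28), yet 6 ≡ 6 (mod 14), not 12.

Forward direction. Suppose n ≡ 12 (mod 14). Working modulo 28, n ∈ {12, 26}; for each such r, r³ ≡ 20 (mod 28).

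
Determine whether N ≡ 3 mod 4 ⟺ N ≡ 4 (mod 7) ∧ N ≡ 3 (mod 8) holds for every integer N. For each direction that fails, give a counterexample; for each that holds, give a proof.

The forward direction fails; the converse holds.

Converse. If N ≡ 4 (mod 7) and N ≡ 3 (mod 8), then by the Chinese remainder theorem N ≡ 11 (mod 56). Since 11 ≡ 3 (mod 4) and 4 ∣ 56, we get N ≡ 3 (mod 4).

Forward direction. This fails: N = 3 gives 3 ≡ 3 (mod 4) but 3 ≡ 3 (mod 7), so the conjunction on the right does not hold.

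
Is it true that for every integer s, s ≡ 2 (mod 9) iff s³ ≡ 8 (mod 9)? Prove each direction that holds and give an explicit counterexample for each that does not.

(←) This fails: take s = 5. Then 5³ = 125 ≡ 8 (mod 9), yet 5 ≡ 5 (mod 9), not 2.

(→) Suppose s ≡ 2 (mod 9). Write s = 9j + 2. Then (9j + 2)³ = 729j³ + 486j² + 108j + 8 = 9(81j³ + 54j² + 12j) + 8, so s³ ≡ 8 (mod 9).

Only the forward direction holds.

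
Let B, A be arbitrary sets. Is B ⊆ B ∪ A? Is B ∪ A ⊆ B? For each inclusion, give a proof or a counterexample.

(⟹) Let x ∈ B. Then either x ∈ B and x ∉ A; or x ∈ B ∩ A. In each case x ∈ B ∪ A, so B ⊆ B ∪ A.

(⟸) This inclusion fails. Take B = ∅, A = {1}; then 1 ∈ B ∪ A but 1 ∉ B.

(⊆) holds; (⊇) fails.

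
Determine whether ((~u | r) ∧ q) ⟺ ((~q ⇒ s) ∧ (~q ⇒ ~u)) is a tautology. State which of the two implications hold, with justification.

The forward direction holds; the converse fails.

(⇐) This fails. Under r = F, u = F, s = T, q = F, the left side is false but the right side is true.

(⇒) Assume the antecedent. If q is true, (~q ⇒ s) ∧ (~q ⇒ ~u) reduces to true regardless of the other variables. If q is false, the antecedent cannot hold. Either way (~q ⇒ s) ∧ (~q ⇒ ~u) holds.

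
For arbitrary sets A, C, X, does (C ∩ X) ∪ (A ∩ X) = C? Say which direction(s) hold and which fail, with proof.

Both inclusions fail.

(⊆) This inclusion fails. Take A = {1}, C = ∅, X = {1}; then 1 ∈ (C ∩ X) ∪ (A ∩ X) but 1 ∉ C.

(⊇) This inclusion fails. Take A = ∅, C = {1}, X = ∅; then 1 ∈ C but 1 ∉ (C ∩ X) ∪ (A ∩ X).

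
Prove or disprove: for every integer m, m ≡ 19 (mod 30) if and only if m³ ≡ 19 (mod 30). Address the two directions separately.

(⇒) Suppose m ≡ 19 (mod 30). Write m = 30j + 19. Then (30j + 19)³ = 27000j³ + 51300j² + 32490j + 6859 = 30(900j³ + 1710j² + 1083j + 228) + 19, so m³ ≡ 19 (mod 30).

(⇐) Conversely, suppose m³ ≡ 19 (mod 30). The only residue r in {0, …, 29} with r³ ≡ 19 (mod 30) is r = 19, so m ≡ 19 (mod 30).

The biconditional holds.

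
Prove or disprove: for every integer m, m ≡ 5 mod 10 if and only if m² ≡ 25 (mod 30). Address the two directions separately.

Not equivalent: only (⇐) holds.

(←) The residues r modulo 30 with r² ≡ 25 (mod 30) are exactly {5, 25}, and each is ≡ 5 (mod 10).

(→) This fails: take m = 15. Then 15 ≡ 5 (mod 10), but 15² = 225 ≡ 15 (mod 30), not 25.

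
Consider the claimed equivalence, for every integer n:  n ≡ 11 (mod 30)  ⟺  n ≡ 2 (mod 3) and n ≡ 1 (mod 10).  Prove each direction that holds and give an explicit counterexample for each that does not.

Equivalent; both directions hold.

Forward direction. Suppose n ≡ 11 (mod 30); write n = 30j + 11. Since 3 ∣ 30, reducing mod 3 gives n ≡ 11 ≡ 2 (mod 3); since 10 ∣ 30, reducing mod 10 gives n ≡ 11 ≡ 1 (mod 10).

Converse. If n ≡ 2 (mod 3) and n ≡ 1 (mod 10), then by the Chinese remainder theorem n ≡ 11 (mod 30). This is exactly n ≡ 11 (mod 30).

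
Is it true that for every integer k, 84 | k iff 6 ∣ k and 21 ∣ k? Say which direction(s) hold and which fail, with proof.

(⇒) If 84 ∣ k, write k = 84q. Since 84 = 14·6, k = 6·(14q), so 6 ∣ k; and since 84 = 4·21, k = 21·(4q), so 21 ∣ k.

(⇐) This fails: take k = 42. Both 6 ∣ 42 and 21 ∣ 42, yet 42 is not a multiple of 84 (since 42 = 0·84 + 42), so 84 ∤ 42.

The forward direction holds; the converse fails.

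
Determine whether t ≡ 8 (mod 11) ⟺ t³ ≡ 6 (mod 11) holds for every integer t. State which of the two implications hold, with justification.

Equivalent; both directions hold.

[⇒] Suppose t ≡ 8 (mod 11). Write t = 11j + 8. Then (11j + 8)³ = 1331j³ + 2904j² + 2112j + 512 = 11(121j³ + 264j² + 192j + 46) + 6, so t³ ≡ 6 (mod 11).

[⇐] For the converse, argue contrapositively. If t ≢ 8 (mod 11), then t is congruent to one of 0, 1, 2, 3, 4, 5, 6, 7, 9, 10 modulo 11, and these give t³ ≡ 0, 1, 8, 5, 9, 4, 7, 2, 3, 10 respectively — never 6.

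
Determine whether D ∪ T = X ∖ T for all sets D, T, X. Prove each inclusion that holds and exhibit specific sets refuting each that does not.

Both inclusions fail.

(⊆) This inclusion fails. Take D = {1}, T = ∅, X = ∅; then 1 ∈ D ∪ T but 1 ∉ X ∖ T.

(⊇) This inclusion fails. Take D = ∅, T = ∅, X = {1}; then 1 ∈ X ∖ T but 1 ∉ D ∪ T.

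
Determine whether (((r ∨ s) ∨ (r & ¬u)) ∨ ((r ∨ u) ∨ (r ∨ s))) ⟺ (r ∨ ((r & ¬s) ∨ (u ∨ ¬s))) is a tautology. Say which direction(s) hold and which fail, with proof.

Neither direction holds.

Forward direction. This fails. Under s = T, u = F, r = F, the left side is true but the right side is false.

Converse. This fails. Under s = F, u = F, r = F, the left side is false but the right side is true.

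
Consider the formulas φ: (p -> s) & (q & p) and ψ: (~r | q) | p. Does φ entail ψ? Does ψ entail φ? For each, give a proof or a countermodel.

The forward direction holds; the converse fails.

Forward direction. Assume the antecedent. If s is true, the antecedent forces (s = T, q = T, r = F, p = T) or (s = T, q = T, r = T, p = T), and (~r | q) | p holds there. If s is false, the antecedent cannot hold. Either way (~r | q) | p holds.

Converse. This fails. Under s = F, q = F, r = F, p = F, the left side is false but the right side is true.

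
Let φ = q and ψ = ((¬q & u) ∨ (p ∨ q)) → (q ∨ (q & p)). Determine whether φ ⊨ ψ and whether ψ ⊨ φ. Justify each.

(→) Assume the antecedent. If p is true, the antecedent forces (p = T, q = T, u = F) or (p = T, q = T, u = T), and the consequent holds there. If p is false, the antecedent forces (p = F, q = T, u = F) or (p = F, q = T, u = T), and the consequent holds there. Either way the consequent holds.

(←) This fails. Under p = F, q = F, u = F, the left side is false but the right side is true.

(⇒) holds; (⇐) fails.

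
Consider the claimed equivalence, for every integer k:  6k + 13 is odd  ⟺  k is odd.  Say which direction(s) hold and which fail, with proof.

The forward direction fails; the converse holds.

[⇒] This fails: take k = 6. Then 6k + 13 = 49, which is odd, yet k = 6 is even, not odd.

[⇐] Suppose k is odd. Since 6 is even, 6k is even for every k, so 6k + 13 has the same parity as 13, which is odd. Hence 6k + 13 is odd.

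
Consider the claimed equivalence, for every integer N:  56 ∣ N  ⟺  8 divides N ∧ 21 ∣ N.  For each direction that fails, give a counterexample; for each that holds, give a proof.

(→) This fails: take N = 56. Certainly 56 ∣ 56, but 21 ∤ 56.

(←) Suppose 8 ∣ N and 21 ∣ N. Any common multiple of 8 and 21 is a multiple of their lcm; here gcd(8, 21) = 1, so lcm(8, 21) = 8·21 = 168, so 168 ∣ N. Since 56 ∣ 168, it follows that 56 ∣ N.

Only the converse holds.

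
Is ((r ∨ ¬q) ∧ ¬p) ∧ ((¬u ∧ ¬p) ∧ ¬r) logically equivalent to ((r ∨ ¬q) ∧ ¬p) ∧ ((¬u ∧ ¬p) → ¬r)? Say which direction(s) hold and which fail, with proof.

Only the forward implication holds.

(→) Assume the antecedent. If q is true, the antecedent cannot hold. If q is false, the antecedent forces (q = F, u = F, p = F, r = F), and the consequent holds there. Either way the consequent holds.

(←) This fails. Under q = T, u = T, p = F, r = T, the left side is false but the right side is true.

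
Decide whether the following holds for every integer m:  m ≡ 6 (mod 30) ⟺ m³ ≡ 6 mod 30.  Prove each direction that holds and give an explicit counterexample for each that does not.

The biconditional holds.

Forward direction. Suppose m ≡ 6 (mod 30). Write m = 30j + 6. Then (30j + 6)³ = 27000j³ + 16200j² + 3240j + 216 = 30(900j³ + 540j² + 108j + 7) + 6, so m³ ≡ 6 (mod 30).

Converse. Suppose m³ ≡ 6 (mod 30). The only residue r in {0, …, 29} with r³ ≡ 6 (mod 30) is r = 6, so m ≡ 6 (mod 30).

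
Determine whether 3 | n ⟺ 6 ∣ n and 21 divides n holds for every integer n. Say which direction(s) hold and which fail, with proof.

Not equivalent: only (⇐) holds.

(→) This fails: take n = 3. Certainly 3 ∣ 3, but 6 ∤ 3.

(←) Suppose 6 ∣ n and 21 ∣ n. Any common multiple of 6 and 21 is a multiple of their lcm; here lcm(6, 21) = 6·21/gcd(6, 21) = 126/3 = 42, so 42 ∣ n. Since 3 ∣ 42, it follows that 3 ∣ n.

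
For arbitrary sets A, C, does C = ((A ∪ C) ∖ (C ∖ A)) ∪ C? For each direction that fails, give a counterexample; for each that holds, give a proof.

(⊆) Let x ∈ C. Then either x ∈ C and x ∉ A; or x ∈ A ∩ C. In each case x ∈ ((A ∪ C) ∖ (C ∖ A)) ∪ C, so C ⊆ ((A ∪ C) ∖ (C ∖ A)) ∪ C.

(⊇) This inclusion fails. Take A = {1}, C = ∅; then 1 ∈ ((A ∪ C) ∖ (C ∖ A)) ∪ C but 1 ∉ C.

(⊆) holds; (⊇) fails.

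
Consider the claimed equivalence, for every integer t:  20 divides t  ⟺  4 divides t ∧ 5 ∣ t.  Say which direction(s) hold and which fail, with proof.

The biconditional holds.

Forward direction. If 20 ∣ t, write t = 20q. Since 20 = 5·4, t = 4·(5q), so 4 ∣ t; and since 20 = 4·5, t = 5·(4q), so 5 ∣ t.

Converse. Suppose 4 ∣ t and 5 ∣ t. Any common multiple of 4 and 5 is a multiple of their lcm; here gcd(4, 5) = 1, so lcm(4, 5) = 4·5 = 20, so 20 ∣ t.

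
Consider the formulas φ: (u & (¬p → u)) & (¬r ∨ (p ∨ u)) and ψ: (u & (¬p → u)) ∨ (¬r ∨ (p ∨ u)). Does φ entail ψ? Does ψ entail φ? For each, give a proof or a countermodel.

(⟹) Assume the antecedent. If p is true, the consequent reduces to true regardless of the other variables. If p is false, the antecedent forces (p = F, r = F, u = T) or (p = F, r = T, u = T), and the consequent holds there. Either way the consequent holds.

(⟸) This fails. Under p = F, r = F, u = F, the left side is false but the right side is true.

(⇒) holds; (⇐) fails.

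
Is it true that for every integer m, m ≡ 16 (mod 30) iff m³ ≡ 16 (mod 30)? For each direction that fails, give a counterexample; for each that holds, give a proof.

Forward direction. Suppose m ≡ 16 (mod 30). Write m = 30j + 16. Then (30j + 16)³ = 27000j³ + 43200j² + 23040j + 4096 = 30(900j³ + 1440j² + 768j + 136) + 16, so m³ ≡ 16 (mod 30).

Converse. Suppose m³ ≡ 16 (mod 30). The only residue r in {0, …, 29} with r³ ≡ 16 (mod 30) is r = 16, so m ≡ 16 (mod 30).

Equivalent; both directions hold.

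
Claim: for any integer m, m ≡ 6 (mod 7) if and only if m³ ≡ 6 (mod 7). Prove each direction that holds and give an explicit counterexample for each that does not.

(←) This fails: take m = 3. Then 3³ = 27 ≡ 6 (mod 7), yet 3 ≡ 3 (mod 7), not 6.

(→) Suppose m ≡ 6 (mod 7). Write m = 7j + 6. Then (7j + 6)³ = 343j³ + 882j² + 756j + 216 = 7(49j³ + 126j² + 108j + 30) + 6, so m³ ≡ 6 (mod 7).

Only the forward direction holds.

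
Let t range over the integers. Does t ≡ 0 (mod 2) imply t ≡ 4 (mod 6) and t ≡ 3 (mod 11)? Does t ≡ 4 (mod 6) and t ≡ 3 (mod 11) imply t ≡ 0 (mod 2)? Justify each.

The forward direction fails; the converse holds.

(⇒) This fails: t = 0 gives 0 ≡ 0 (mod 2) but 0 ≡ 0 (mod 6), so the conjunction on the right does not hold.

(⇐) Conversely, if t ≡ 4 (mod 6) and t ≡ 3 (mod 11), then by the Chinese remainder theorem t ≡ 58 (mod 66). Since 58 ≡ 0 (mod 2) and 2 ∣ 66, we get t ≡ 0 (mod 2).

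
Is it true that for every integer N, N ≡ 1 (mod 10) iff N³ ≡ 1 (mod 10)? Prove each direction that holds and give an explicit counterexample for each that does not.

Both directions hold; the statement is true.

[⇒] Suppose N ≡ 1 (mod 10). Write N = 10j + 1. Then (10j + 1)³ = 1000j³ + 300j² + 30j + 1 = 10(100j³ + 30j² + 3j) + 1, so N³ ≡ 1 (mod 10).

[⇐] For the converse, argue contrapositively. If N ≢ 1 (mod 10), then N is congruent to one of 0, 2, 3, 4, 5, 6, 7, 8, 9 modulo 10, and these give N³ ≡ 0, 8, 7, 4, 5, 6, 3, 2, 9 respectively — never 1.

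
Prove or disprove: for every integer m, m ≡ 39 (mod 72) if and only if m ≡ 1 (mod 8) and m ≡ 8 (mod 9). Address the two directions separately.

(⇒) fails and (⇐) fails.

(→) This fails: m = 39 gives 39 ≡ 39 (mod 72) but 39 ≡ 7 (mod 8), so the conjunction on the right does not hold.

(←) This fails: m = 17 satisfies both congruences on the right (17 ≡ 1 mod 8 and 17 ≡ 8 mod 9) yet 17 ≡ 17 (mod 72), not 39.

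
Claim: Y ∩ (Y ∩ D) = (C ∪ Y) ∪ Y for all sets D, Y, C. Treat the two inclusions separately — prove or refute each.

Only the forward inclusion holds.

(⊇) This inclusion fails. Take D = ∅, Y = {1}, C = ∅; then 1 ∈ (C ∪ Y) ∪ Y but 1 ∉ Y ∩ (Y ∩ D).

(⊆) Let x ∈ Y ∩ (Y ∩ D). Then either x ∈ D ∩ Y and x ∉ C; or x ∈ D ∩ Y ∩ C. In each case x ∈ (C ∪ Y) ∪ Y, so Y ∩ (Y ∩ D) ⊆ (C ∪ Y) ∪ Y.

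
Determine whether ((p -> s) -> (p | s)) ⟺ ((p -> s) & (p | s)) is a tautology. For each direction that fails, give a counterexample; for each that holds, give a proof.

The forward direction fails; the converse holds.

(⟹) This fails. Under s = F, p = T, the left side is true but the right side is false.

(⟸) Assume the antecedent. If s is true, (p -> s) -> (p | s) reduces to true regardless of the other variables. If s is false, the antecedent cannot hold. Either way (p -> s) -> (p | s) holds.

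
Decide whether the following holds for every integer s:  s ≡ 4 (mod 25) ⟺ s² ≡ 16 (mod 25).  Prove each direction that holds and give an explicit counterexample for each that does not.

(→) Suppose s ≡ 4 (mod 25). Write s = 25j + 4. Then (25j + 4)² = 625j² + 200j + 16 = 25(25j² + 8j) + 16, so s² ≡ 16 (mod 25).

(←) This fails: take s = 21. Then 21² = 441 ≡ 16 (mod 25), yet 21 ≡ 21 (mod 25), not 4.

The forward direction holds; the converse fails.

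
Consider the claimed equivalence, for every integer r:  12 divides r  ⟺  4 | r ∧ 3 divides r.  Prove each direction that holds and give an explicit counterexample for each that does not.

(←) Suppose 4 ∣ r and 3 ∣ r. Any common multiple of 4 and 3 is a multiple of their lcm; here gcd(4, 3) = 1, so lcm(4, 3) = 4·3 = 12, so 12 ∣ r.

(→) If 12 ∣ r, write r = 12q. Since 12 = 3·4, r = 4·(3q), so 4 ∣ r; and since 12 = 4·3, r = 3·(4q), so 3 ∣ r.

Both directions hold; the statement is true.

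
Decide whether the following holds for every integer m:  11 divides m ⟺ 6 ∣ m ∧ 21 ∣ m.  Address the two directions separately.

(⇒) fails and (⇐) fails.

(⟹) This fails: take m = 11. Certainly 11 ∣ 11, but 6 ∤ 11.

(⟸) This fails: take m = 42. Both 6 ∣ 42 and 21 ∣ 42, yet 42 is not a multiple of 11 (since 42 = 3·11 + 9), so 11 ∤ 42.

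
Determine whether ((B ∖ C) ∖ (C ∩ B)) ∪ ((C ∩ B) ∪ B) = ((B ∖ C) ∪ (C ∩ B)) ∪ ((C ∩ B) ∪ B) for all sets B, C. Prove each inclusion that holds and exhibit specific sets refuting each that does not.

(⟹) Let x ∈ ((B ∖ C) ∖ (C ∩ B)) ∪ ((C ∩ B) ∪ B). Then either x ∈ B and x ∉ C; or x ∈ B ∩ C. In each case x ∈ ((B ∖ C) ∪ (C ∩ B)) ∪ ((C ∩ B) ∪ B), so ((B ∖ C) ∖ (C ∩ B)) ∪ ((C ∩ B) ∪ B) ⊆ ((B ∖ C) ∪ (C ∩ B)) ∪ ((C ∩ B) ∪ B).

(⟸) Let x ∈ ((B ∖ C) ∪ (C ∩ B)) ∪ ((C ∩ B) ∪ B). Then either x ∈ B and x ∉ C; or x ∈ B ∩ C. In each case x ∈ ((B ∖ C) ∖ (C ∩ B)) ∪ ((C ∩ B) ∪ B), so ((B ∖ C) ∪ (C ∩ B)) ∪ ((C ∩ B) ∪ B) ⊆ ((B ∖ C) ∖ (C ∩ B)) ∪ ((C ∩ B) ∪ B).

Both inclusions hold.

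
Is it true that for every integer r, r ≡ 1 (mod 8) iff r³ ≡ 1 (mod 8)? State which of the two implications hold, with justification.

(⇐) For the converse, argue contrapositively. If r ≢ 1 (mod 8), then r is congruent to one of 0, 2, 3, 4, 5, 6, 7 modulo 8, and these give r³ ≡ 0, 0, 3, 0, 5, 0, 7 respectively — never 1.

(⇒) Suppose r ≡ 1 (mod 8). Write r = 8j + 1. Then (8j + 1)³ = 512j³ + 192j² + 24j + 1 = 8(64j³ + 24j² + 3j) + 1, so r³ ≡ 1 (mod 8).

The biconditional holds.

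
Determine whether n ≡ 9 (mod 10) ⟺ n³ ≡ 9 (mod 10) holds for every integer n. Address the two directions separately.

Forward direction. Suppose n ≡ 9 (mod 10). Write n = 10j + 9. Then (10j + 9)³ = 1000j³ + 2700j² + 2430j + 729 = 10(100j³ + 270j² + 243j + 72) + 9, so n³ ≡ 9 (mod 10).

Converse. Suppose n³ ≡ 9 (mod 10). The only residue r in {0, …, 9} with r³ ≡ 9 (mod 10) is r = 9, so n ≡ 9 (mod 10).

The biconditional holds.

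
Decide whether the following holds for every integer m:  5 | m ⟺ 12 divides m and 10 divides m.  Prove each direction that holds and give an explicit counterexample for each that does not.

Only the converse holds.

Forward direction. This fails: take m = 5. Certainly 5 ∣ 5, but 12 ∤ 5.

Converse. Suppose 12 ∣ m and 10 ∣ m. Any common multiple of 12 and 10 is a multiple of their lcm; here lcm(12, 10) = 12·10/gcd(12, 10) = 120/2 = 60, so 60 ∣ m. Since 5 ∣ 60, it follows that 5 ∣ m.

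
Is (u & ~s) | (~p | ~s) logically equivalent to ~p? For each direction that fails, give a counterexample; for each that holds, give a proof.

Only the reverse direction holds.

[⇐] Assume the antecedent. If s is true, the antecedent forces (s = T, p = F, u = F) or (s = T, p = F, u = T), and (u & ~s) | (~p | ~s) holds there. If s is false, (u & ~s) | (~p | ~s) reduces to true regardless of the other variables. Either way (u & ~s) | (~p | ~s) holds.

[⇒] This fails. Under s = F, p = T, u = F, the left side is true but the right side is false.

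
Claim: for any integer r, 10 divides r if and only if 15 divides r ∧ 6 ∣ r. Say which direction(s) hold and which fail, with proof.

(→) This fails: take r = 10. Certainly 10 ∣ 10, but 15 ∤ 10.

(←) Suppose 15 ∣ r and 6 ∣ r. Any common multiple of 15 and 6 is a multiple of their lcm; here lcm(15, 6) = 15·6/gcd(15, 6) = 90/3 = 30, so 30 ∣ r. Since 10 ∣ 30, it follows that 10 ∣ r.

The forward direction fails; the converse holds.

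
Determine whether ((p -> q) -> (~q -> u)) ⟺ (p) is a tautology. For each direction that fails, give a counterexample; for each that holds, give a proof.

(⇒) fails; (⇐) holds.

(⟸) Assume the antecedent. If u is true, (p -> q) -> (~q -> u) reduces to true regardless of the other variables. If u is false, the antecedent forces (u = F, q = F, p = T) or (u = F, q = T, p = T), and (p -> q) -> (~q -> u) holds there. Either way (p -> q) -> (~q -> u) holds.

(⟹) This fails. Under u = T, q = F, p = F, the left side is true but the right side is false.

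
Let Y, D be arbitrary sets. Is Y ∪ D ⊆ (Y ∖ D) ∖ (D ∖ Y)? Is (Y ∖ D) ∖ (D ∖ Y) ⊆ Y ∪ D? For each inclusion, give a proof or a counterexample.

Only the reverse inclusion holds.

(⟹) This inclusion fails. Take Y = ∅, D = {1}; then 1 ∈ Y ∪ D but 1 ∉ (Y ∖ D) ∖ (D ∖ Y).

(⟸) Let x ∈ (Y ∖ D) ∖ (D ∖ Y). Then x ∈ Y and x ∉ D, from which x ∈ Y ∪ D.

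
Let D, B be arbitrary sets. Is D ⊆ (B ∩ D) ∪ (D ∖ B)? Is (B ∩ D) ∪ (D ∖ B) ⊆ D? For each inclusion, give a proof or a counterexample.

(⟹) Let x ∈ D. Then either x ∈ D and x ∉ B; or x ∈ D ∩ B. In each case x ∈ (B ∩ D) ∪ (D ∖ B), so D ⊆ (B ∩ D) ∪ (D ∖ B).

(⟸) Let x ∈ (B ∩ D) ∪ (D ∖ B). Then either x ∈ D and x ∉ B; or x ∈ D ∩ B. In each case x ∈ D, so (B ∩ D) ∪ (D ∖ B) ⊆ D.

Both inclusions hold.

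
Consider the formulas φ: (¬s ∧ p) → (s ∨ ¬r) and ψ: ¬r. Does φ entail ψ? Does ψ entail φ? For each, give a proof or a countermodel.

The forward direction fails; the converse holds.

[⇐] Assume the antecedent. If r is true, the antecedent cannot hold. If r is false, (¬s ∧ p) → (s ∨ ¬r) reduces to true regardless of the other variables. Either way (¬s ∧ p) → (s ∨ ¬r) holds.

[⇒] This fails. Under r = T, p = F, s = F, the left side is true but the right side is false.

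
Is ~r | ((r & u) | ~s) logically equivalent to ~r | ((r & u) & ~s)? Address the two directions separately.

(⟹) This fails. Under u = F, r = T, s = F, the left side is true but the right side is false.

(⟸) Assume the antecedent. If u is true, ~r | ((r & u) | ~s) reduces to true regardless of the other variables. If u is false, the antecedent forces (u = F, r = F, s = F) or (u = F, r = F, s = T), and ~r | ((r & u) | ~s) holds there. Either way ~r | ((r & u) | ~s) holds.

The forward direction fails; the converse holds.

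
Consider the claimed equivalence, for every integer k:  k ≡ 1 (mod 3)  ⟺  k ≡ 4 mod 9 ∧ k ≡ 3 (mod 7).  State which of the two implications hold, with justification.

The forward direction fails; the converse holds.

(⟹) This fails: k = 1 gives 1 ≡ 1 (mod 3) but 1 ≡ 1 (mod 9), so the conjunction on the right does not hold.

(⟸) Conversely, if k ≡ 4 (mod 9) and k ≡ 3 (mod 7), then by the Chinese remainder theorem k ≡ 31 (mod 63). Since 31 ≡ 1 (mod 3) and 3 ∣ 63, we get k ≡ 1 (mod 3).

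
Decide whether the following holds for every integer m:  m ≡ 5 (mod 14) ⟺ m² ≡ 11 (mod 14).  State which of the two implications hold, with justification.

(⟹) Suppose m ≡ 5 (mod 14). Write m = 14j + 5. Then (14j + 5)² = 196j² + 140j + 25 = 14(14j² + 10j + 1) + 11, so m² ≡ 11 (mod 14).

(⟸) This fails: take m = 9. Then 9² = 81 ≡ 11 (mod 14), yet 9 ≡ 9 (mod 14), not 5.

Only the forward direction holds.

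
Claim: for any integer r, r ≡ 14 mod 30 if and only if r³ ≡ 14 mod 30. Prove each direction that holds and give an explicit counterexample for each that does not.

(⇐) Suppose r³ ≡ 14 (mod 30). The only residue r in {0, …, 29} with r³ ≡ 14 (mod 30) is r = 14, so r ≡ 14 (mod 30).

(⇒) Suppose r ≡ 14 mod 30. Write r = 30j + 14. Then (30j + 14)³ = 27000j³ + 37800j² + 17640j + 2744 = 30(900j³ + 1260j² + 588j + 91) + 14, so r³ ≡ 14 (mod 30).

Equivalent; both directions hold.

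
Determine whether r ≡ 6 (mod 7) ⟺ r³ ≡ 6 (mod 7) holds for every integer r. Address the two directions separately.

(⇒) Suppose r ≡ 6 (mod 7). Write r = 7j + 6. Then (7j + 6)³ = 343j³ + 882j² + 756j + 216 = 7(49j³ + 126j² + 108j + 30) + 6, so r³ ≡ 6 (mod 7).

(⇐) This fails: take r = 3. Then 3³ = 27 ≡ 6 (mod 7), yet 3 ≡ 3 (mod 7), not 6.

Only the forward direction holds.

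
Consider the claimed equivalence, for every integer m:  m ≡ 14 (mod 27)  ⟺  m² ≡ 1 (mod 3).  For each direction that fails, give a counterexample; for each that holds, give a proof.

(⇐) This fails: take m = 1. Then 1² = 1 ≡ 1 (mod 3), yet 1 ≡ 1 (mod 27), not 14.

(⇒) Suppose m ≡ 14 (mod 27). Then m² ≡ 14² = 196 (mod 27), and since 3 ∣ 27, also m² ≡ 1 (mod 3).

Only the forward direction holds.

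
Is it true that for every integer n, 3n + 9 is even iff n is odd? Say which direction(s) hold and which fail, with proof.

Forward direction. Suppose 3n + 9 is even. Since 3 is odd, 3n and n have the same parity, so 3n + 9 ≡ n + 9 (mod 2). As 9 is odd, 3n + 9 is even exactly when n is odd. Thus n is odd.

Converse. Suppose n is odd; write n = 2j + 1. Then 3n + 9 = 3·(2j + 1) + 9 = 2·3j + 12, which is even.

Equivalent; both directions hold.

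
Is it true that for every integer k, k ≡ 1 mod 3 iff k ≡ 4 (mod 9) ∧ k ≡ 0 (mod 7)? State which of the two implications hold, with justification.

[⇐] If k ≡ 4 (mod 9) and k ≡ 0 (mod 7), then by the Chinese remainder theorem k ≡ 49 (mod 63). Since 49 ≡ 1 (mod 3) and 3 ∣ 63, we get k ≡ 1 (mod 3).

[⇒] This fails: k = 1 gives 1 ≡ 1 (mod 3) but 1 ≡ 1 (mod 9), so the conjunction on the right does not hold.

Only the reverse direction holds.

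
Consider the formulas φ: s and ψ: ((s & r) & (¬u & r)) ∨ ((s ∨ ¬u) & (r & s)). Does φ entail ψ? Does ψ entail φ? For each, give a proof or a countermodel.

(←) Assume the antecedent. If u is true, the antecedent forces (u = T, s = T, r = T), and s holds there. If u is false, the antecedent forces (u = F, s = T, r = T), and s holds there. Either way s holds.

(→) This fails. Under u = F, s = T, r = F, the left side is true but the right side is false.

The forward direction fails; the converse holds.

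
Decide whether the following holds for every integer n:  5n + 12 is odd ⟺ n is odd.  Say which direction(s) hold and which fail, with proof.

The biconditional holds.

(⟹) Suppose 5n + 12 is odd. Since 5 is odd, 5n and n have the same parity, so 5n + 12 ≡ n + 12 (mod 2). As 12 is even, 5n + 12 is odd exactly when n is odd. Thus n is odd.

(⟸) Conversely, suppose n is odd; write n = 2j + 1. Then 5n + 12 = 5·(2j + 1) + 12 = 2·5j + 17, which is odd.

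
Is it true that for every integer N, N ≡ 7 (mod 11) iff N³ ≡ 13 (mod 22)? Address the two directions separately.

Only the converse holds.

(⇒) This fails: take N = 18. Then 18 ≡ 7 (mod 11), but 18³ = 5832 ≡ 2 (mod 22), not 13.

(⇐) Conversely, the residues r modulo 22 with r³ ≡ 13 (mod 22) are exactly {7}, and each is ≡ 7 (mod 11).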